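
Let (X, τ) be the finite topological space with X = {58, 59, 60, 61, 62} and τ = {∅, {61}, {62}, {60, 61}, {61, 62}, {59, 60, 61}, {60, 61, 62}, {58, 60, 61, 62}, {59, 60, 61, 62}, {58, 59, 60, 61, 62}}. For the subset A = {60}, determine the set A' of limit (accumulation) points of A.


A' = {58, 59}

For each x ∈ X, list the open sets U ∈ τ with x ∈ U, then check whether U ∩ (A ∖ {x}) ≠ ∅ for every such U.
  x = 58: opens ∋ x are {58, 60, 61, 62}, {58, 59, 60, 61, 62}; each meets A ∖ {58}, so x IS a limit point.
  x = 59: opens ∋ x are {59, 60, 61}, {59, 60, 61, 62}, {58, 59, 60, 61, 62}; each meets A ∖ {59}, so x IS a limit point.
  x = 60: open {60, 61} ∋ x has {60, 61} ∩ (A ∖ {60}) = ∅, so x is NOT a limit point.
  x = 61: open {61} ∋ x has {61} ∩ (A ∖ {61}) = ∅, so x is NOT a limit point.
  x = 62: open {62} ∋ x has {62} ∩ (A ∖ {62}) = ∅, so x is NOT a limit point.
Collecting: A' = {58, 59}.


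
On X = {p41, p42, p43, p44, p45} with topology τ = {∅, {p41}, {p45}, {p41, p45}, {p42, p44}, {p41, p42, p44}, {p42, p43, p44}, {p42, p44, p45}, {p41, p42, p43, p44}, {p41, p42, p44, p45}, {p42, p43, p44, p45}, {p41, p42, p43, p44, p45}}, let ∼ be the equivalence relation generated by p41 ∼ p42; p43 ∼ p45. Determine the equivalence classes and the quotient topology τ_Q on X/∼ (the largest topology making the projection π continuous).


X/∼ = {[p41=p42], [p43=p45], [p44]}; |τ_Q| = 3.

Equivalence classes: [p41=p42], [p43=p45], [p44].
Quotient map π: X → X/∼ sends p41 ↦ [p41=p42], p42 ↦ [p41=p42], p43 ↦ [p43=p45], p44 ↦ [p44], p45 ↦ [p43=p45].
For each subset V ⊆ X/∼, compute π^{-1}(V) ⊆ X and check whether π^{-1}(V) ∈ τ. V is open in τ_Q iff π^{-1}(V) ∈ τ.
  V = {}: π^{-1}(V) = ∅ ∈ τ ✓.
  V = {[p41=p42]}: π^{-1}(V) = {p41, p42} ∉ τ ✗.
  V = {[p43=p45]}: π^{-1}(V) = {p43, p45} ∉ τ ✗.
  V = {[p41=p42], [p43=p45]}: π^{-1}(V) = {p41, p42, p43, p45} ∉ τ ✗.
  V = {[p44]}: π^{-1}(V) = {p44} ∉ τ ✗.
  V = {[p41=p42], [p44]}: π^{-1}(V) = {p41, p42, p44} ∈ τ ✓.
  V = {[p43=p45], [p44]}: π^{-1}(V) = {p43, p44, p45} ∉ τ ✗.
  V = {[p41=p42], [p43=p45], [p44]}: π^{-1}(V) = {p41, p42, p43, p44, p45} ∈ τ ✓.
Open sets in the quotient: τ_Q = {{}, {[p41=p42], [p44]}, {[p41=p42], [p43=p45], [p44]}} (3 elements).


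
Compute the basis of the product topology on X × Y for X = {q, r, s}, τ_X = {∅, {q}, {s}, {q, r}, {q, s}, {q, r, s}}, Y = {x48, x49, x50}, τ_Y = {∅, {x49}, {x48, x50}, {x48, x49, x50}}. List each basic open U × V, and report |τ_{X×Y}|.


Basis B = {∅ × ∅, {q} × {x49}, {s} × {x49}, {q} × {x48, x50}, {q, r} × {x49}, {q, s} × {x49}, {s} × {x48, x50}, {q} × {x48, x49, x50}, {q, r, s} × {x49}, {s} × {x48, x49, x50}, {q, r} × {x48, x50}, {q, s} × {x48, x50}, {q, r} × {x48, x49, x50}, {q, s} × {x48, x49, x50}, {q, r, s} × {x48, x50}, {q, r, s} × {x48, x49, x50}}; |τ_{X×Y}| = 36.

Enumerate products U × V with U ∈ τ_X, V ∈ τ_Y (deduplicated):
  ∅ × ∅ = {} (∅)
  {q} × {x49} = {(q,x49)}
  {s} × {x49} = {(s,x49)}
  {q} × {x48, x50} = {(q,x48), (q,x50)}
  {q, r} × {x49} = {(q,x49), (r,x49)}
  {q, s} × {x49} = {(q,x49), (s,x49)}
  {s} × {x48, x50} = {(s,x48), (s,x50)}
  {q} × {x48, x49, x50} = {(q,x48), (q,x49), (q,x50)}
  {q, r, s} × {x49} = {(q,x49), (r,x49), (s,x49)}
  {s} × {x48, x49, x50} = {(s,x48), (s,x49), (s,x50)}
  {q, r} × {x48, x50} = {(q,x48), (q,x50), (r,x48), (r,x50)}
  {q, s} × {x48, x50} = {(q,x48), (q,x50), (s,x48), (s,x50)}
  {q, r} × {x48, x49, x50} = {(q,x48), (q,x49), (q,x50), (r,x48), (r,x49), (r,x50)}
  {q, s} × {x48, x49, x50} = {(q,x48), (q,x49), (q,x50), (s,x48), (s,x49), (s,x50)}
  {q, r, s} × {x48, x50} = {(q,x48), (q,x50), (r,x48), (r,x50), (s,x48), (s,x50)}
  {q, r, s} × {x48, x49, x50} = {(q,x48), (q,x49), (q,x50), (r,x48), (r,x49), (r,x50), (s,x48), (s,x49), (s,x50)}
These 16 distinct sets form the basis B.
Close under arbitrary unions to get τ_{X×Y}; counting gives |τ_{X×Y}| = 36.


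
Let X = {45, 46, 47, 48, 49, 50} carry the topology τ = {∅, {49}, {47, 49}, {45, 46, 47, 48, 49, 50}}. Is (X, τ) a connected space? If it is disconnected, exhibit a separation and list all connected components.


(X, τ) is connected.

Find clopen sets (U ∈ τ with X ∖ U ∈ τ):
  U = ∅, X ∖ U = {45, 46, 47, 48, 49, 50} — both open, so U is clopen.
  U = {45, 46, 47, 48, 49, 50}, X ∖ U = ∅ — both open, so U is clopen.
Only trivial clopens (∅ and X) exist, so (X, τ) is connected.
Compute connected components by grouping points that agree on all clopens:
  component: {45, 46, 47, 48, 49, 50}


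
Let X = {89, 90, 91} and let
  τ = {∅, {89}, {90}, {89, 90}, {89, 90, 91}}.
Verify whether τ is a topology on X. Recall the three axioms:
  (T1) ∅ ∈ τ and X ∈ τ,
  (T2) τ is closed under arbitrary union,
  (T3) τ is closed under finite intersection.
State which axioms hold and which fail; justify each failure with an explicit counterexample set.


τ IS a topology on X.

Axiom (T1): ∅ ∈ τ? Yes; X ∈ τ? Yes.
Axiom (T2/T3): check pairwise unions and intersections of members of τ.
All pairwise intersections and unions checked — each lies in τ. Therefore τ satisfies (T1), (T2), (T3): it IS a topology on X.


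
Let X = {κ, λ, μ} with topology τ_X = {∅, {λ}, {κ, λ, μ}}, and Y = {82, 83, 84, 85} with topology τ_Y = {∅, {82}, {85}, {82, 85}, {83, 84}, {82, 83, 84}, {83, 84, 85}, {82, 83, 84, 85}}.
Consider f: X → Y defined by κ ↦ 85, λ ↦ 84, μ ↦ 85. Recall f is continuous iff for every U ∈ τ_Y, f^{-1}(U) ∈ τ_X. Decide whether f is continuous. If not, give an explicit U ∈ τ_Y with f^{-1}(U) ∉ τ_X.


f is NOT continuous.

Compute f^{-1}(U) for each U ∈ τ_Y:
  U = ∅: f^{-1}(U) = ∅ ∈ τ_X ✓.
  U = {82}: f^{-1}(U) = ∅ ∈ τ_X ✓.
  U = {85}: f^{-1}(U) = {κ, μ} ∉ τ_X ✗.
  U = {82, 85}: f^{-1}(U) = {κ, μ} ∉ τ_X ✗.
  U = {83, 84}: f^{-1}(U) = {λ} ∈ τ_X ✓.
  U = {82, 83, 84}: f^{-1}(U) = {λ} ∈ τ_X ✓.
  U = {83, 84, 85}: f^{-1}(U) = {κ, λ, μ} ∈ τ_X ✓.
  U = {82, 83, 84, 85}: f^{-1}(U) = {κ, λ, μ} ∈ τ_X ✓.
Found U = {85} with f^{-1}(U) = {κ, μ} not in τ_X. Therefore f is NOT continuous.


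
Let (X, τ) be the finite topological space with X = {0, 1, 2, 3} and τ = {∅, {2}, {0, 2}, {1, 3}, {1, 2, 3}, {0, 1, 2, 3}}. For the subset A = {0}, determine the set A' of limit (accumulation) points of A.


A' = ∅

For each x ∈ X, list the open sets U ∈ τ with x ∈ U, then check whether U ∩ (A ∖ {x}) ≠ ∅ for every such U.
  x = 0: open {0, 2} ∋ x has {0, 2} ∩ (A ∖ {0}) = ∅, so x is NOT a limit point.
  x = 1: open {1, 3} ∋ x has {1, 3} ∩ (A ∖ {1}) = ∅, so x is NOT a limit point.
  x = 2: open {2} ∋ x has {2} ∩ (A ∖ {2}) = ∅, so x is NOT a limit point.
  x = 3: open {1, 3} ∋ x has {1, 3} ∩ (A ∖ {3}) = ∅, so x is NOT a limit point.
Collecting: A' = ∅.


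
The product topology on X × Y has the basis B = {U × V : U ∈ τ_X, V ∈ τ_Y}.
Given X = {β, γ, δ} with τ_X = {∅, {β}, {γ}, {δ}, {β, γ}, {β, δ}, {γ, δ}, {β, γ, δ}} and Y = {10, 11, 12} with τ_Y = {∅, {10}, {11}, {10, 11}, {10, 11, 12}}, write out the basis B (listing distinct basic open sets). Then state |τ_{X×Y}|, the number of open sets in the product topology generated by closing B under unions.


Basis B = {∅ × ∅, {β} × {10}, {β} × {11}, {γ} × {10}, {γ} × {11}, {δ} × {10}, {δ} × {11}, {β} × {10, 11}, {β, γ} × {10}, {β, δ} × {10}, {β, γ} × {11}, {β, δ} × {11}, {γ} × {10, 11}, {γ, δ} × {10}, {γ, δ} × {11}, {δ} × {10, 11}, {β} × {10, 11, 12}, {β, γ, δ} × {10}, {β, γ, δ} × {11}, {γ} × {10, 11, 12}, {δ} × {10, 11, 12}, {β, γ} × {10, 11}, {β, δ} × {10, 11}, {γ, δ} × {10, 11}, {β, γ} × {10, 11, 12}, {β, δ} × {10, 11, 12}, {β, γ, δ} × {10, 11}, {γ, δ} × {10, 11, 12}, {β, γ, δ} × {10, 11, 12}}; |τ_{X×Y}| = 125.

Enumerate products U × V with U ∈ τ_X, V ∈ τ_Y (deduplicated):
  ∅ × ∅ = {} (∅)
  {β} × {10} = {(β,10)}
  {β} × {11} = {(β,11)}
  {γ} × {10} = {(γ,10)}
  {γ} × {11} = {(γ,11)}
  {δ} × {10} = {(δ,10)}
  {δ} × {11} = {(δ,11)}
  {β} × {10, 11} = {(β,10), (β,11)}
  {β, γ} × {10} = {(β,10), (γ,10)}
  {β, δ} × {10} = {(β,10), (δ,10)}
  {β, γ} × {11} = {(β,11), (γ,11)}
  {β, δ} × {11} = {(β,11), (δ,11)}
  {γ} × {10, 11} = {(γ,10), (γ,11)}
  {γ, δ} × {10} = {(γ,10), (δ,10)}
  {γ, δ} × {11} = {(γ,11), (δ,11)}
  {δ} × {10, 11} = {(δ,10), (δ,11)}
  {β} × {10, 11, 12} = {(β,10), (β,11), (β,12)}
  {β, γ, δ} × {10} = {(β,10), (γ,10), (δ,10)}
  {β, γ, δ} × {11} = {(β,11), (γ,11), (δ,11)}
  {γ} × {10, 11, 12} = {(γ,10), (γ,11), (γ,12)}
  {δ} × {10, 11, 12} = {(δ,10), (δ,11), (δ,12)}
  {β, γ} × {10, 11} = {(β,10), (β,11), (γ,10), (γ,11)}
  {β, δ} × {10, 11} = {(β,10), (β,11), (δ,10), (δ,11)}
  {γ, δ} × {10, 11} = {(γ,10), (γ,11), (δ,10), (δ,11)}
  {β, γ} × {10, 11, 12} = {(β,10), (β,11), (β,12), (γ,10), (γ,11), (γ,12)}
  {β, δ} × {10, 11, 12} = {(β,10), (β,11), (β,12), (δ,10), (δ,11), (δ,12)}
  {β, γ, δ} × {10, 11} = {(β,10), (β,11), (γ,10), (γ,11), (δ,10), (δ,11)}
  {γ, δ} × {10, 11, 12} = {(γ,10), (γ,11), (γ,12), (δ,10), (δ,11), (δ,12)}
  {β, γ, δ} × {10, 11, 12} = {(β,10), (β,11), (β,12), (γ,10), (γ,11), (γ,12), (δ,10), (δ,11), (δ,12)}
These 29 distinct sets form the basis B.
Close under arbitrary unions to get τ_{X×Y}; counting gives |τ_{X×Y}| = 125.


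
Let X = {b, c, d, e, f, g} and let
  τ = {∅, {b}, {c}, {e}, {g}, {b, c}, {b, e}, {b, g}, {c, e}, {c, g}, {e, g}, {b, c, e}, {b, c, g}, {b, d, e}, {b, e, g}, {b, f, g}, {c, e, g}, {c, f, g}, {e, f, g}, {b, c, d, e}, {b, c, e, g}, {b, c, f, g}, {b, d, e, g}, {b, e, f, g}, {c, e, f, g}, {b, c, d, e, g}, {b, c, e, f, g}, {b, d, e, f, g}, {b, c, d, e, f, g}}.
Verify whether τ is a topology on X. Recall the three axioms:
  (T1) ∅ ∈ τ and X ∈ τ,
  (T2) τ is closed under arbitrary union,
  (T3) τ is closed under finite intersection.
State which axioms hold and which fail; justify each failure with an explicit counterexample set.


τ is NOT a topology on X.

Axiom (T1): ∅ ∈ τ? Yes; X ∈ τ? Yes.
Axiom (T2/T3): check pairwise unions and intersections of members of τ.
Counterexample for (T3): {b, f, g} ∩ {c, f, g} = {f, g} ∉ τ. Therefore τ is NOT a topology.


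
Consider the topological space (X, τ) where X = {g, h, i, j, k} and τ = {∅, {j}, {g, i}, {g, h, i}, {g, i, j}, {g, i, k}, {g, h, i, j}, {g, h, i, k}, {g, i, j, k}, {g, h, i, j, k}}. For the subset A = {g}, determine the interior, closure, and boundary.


int(A) = ∅, cl(A) = {g, h, i, k}, ∂A = {g, h, i, k}.

Closed sets in (X, τ) are complements of opens:
  closed(X, τ) = {∅, {h}, {j}, {k}, {h, j}, {h, k}, {j, k}, {h, j, k}, {g, h, i, k}, {g, h, i, j, k}}.
int(A) = ⋃ {U ∈ τ : U ⊆ A}. Opens contained in A: ∅.
Taking the union of these: int(A) = ∅.
cl(A) = ⋂ {C closed : A ⊆ C}. Closed sets containing A: {g, h, i, k}, {g, h, i, j, k}.
Intersecting these: cl(A) = {g, h, i, k}.
∂A = cl(A) ∖ int(A) = {g, h, i, k} ∖ ∅ = {g, h, i, k}.


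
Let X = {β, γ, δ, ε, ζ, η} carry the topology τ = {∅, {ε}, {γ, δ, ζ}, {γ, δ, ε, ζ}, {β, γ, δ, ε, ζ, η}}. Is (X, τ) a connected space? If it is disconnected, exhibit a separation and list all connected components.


(X, τ) is connected.

Find clopen sets (U ∈ τ with X ∖ U ∈ τ):
  U = ∅, X ∖ U = {β, γ, δ, ε, ζ, η} — both open, so U is clopen.
  U = {β, γ, δ, ε, ζ, η}, X ∖ U = ∅ — both open, so U is clopen.
Only trivial clopens (∅ and X) exist, so (X, τ) is connected.
Compute connected components by grouping points that agree on all clopens:
  component: {β, γ, δ, ε, ζ, η}


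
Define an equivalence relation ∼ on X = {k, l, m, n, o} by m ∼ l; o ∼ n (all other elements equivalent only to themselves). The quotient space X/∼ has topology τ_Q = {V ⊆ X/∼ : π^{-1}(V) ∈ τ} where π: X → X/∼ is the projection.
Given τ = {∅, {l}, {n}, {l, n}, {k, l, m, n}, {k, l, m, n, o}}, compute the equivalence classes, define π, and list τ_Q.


X/∼ = {[k], [l=m], [n=o]}; |τ_Q| = 2.

Equivalence classes: [k], [l=m], [n=o].
Quotient map π: X → X/∼ sends k ↦ [k], l ↦ [l=m], m ↦ [l=m], n ↦ [n=o], o ↦ [n=o].
For each subset V ⊆ X/∼, compute π^{-1}(V) ⊆ X and check whether π^{-1}(V) ∈ τ. V is open in τ_Q iff π^{-1}(V) ∈ τ.
  V = {}: π^{-1}(V) = ∅ ∈ τ ✓.
  V = {[k]}: π^{-1}(V) = {k} ∉ τ ✗.
  V = {[l=m]}: π^{-1}(V) = {l, m} ∉ τ ✗.
  V = {[k], [l=m]}: π^{-1}(V) = {k, l, m} ∉ τ ✗.
  V = {[n=o]}: π^{-1}(V) = {n, o} ∉ τ ✗.
  V = {[k], [n=o]}: π^{-1}(V) = {k, n, o} ∉ τ ✗.
  V = {[l=m], [n=o]}: π^{-1}(V) = {l, m, n, o} ∉ τ ✗.
  V = {[k], [l=m], [n=o]}: π^{-1}(V) = {k, l, m, n, o} ∈ τ ✓.
Open sets in the quotient: τ_Q = {{}, {[k], [l=m], [n=o]}} (2 elements).


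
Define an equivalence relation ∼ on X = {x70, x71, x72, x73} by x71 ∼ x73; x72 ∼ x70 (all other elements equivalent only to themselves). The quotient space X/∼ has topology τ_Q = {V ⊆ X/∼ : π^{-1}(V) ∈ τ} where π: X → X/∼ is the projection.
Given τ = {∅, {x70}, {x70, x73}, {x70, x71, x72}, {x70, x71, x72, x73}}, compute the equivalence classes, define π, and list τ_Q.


X/∼ = {[x70=x72], [x71=x73]}; |τ_Q| = 2.

Equivalence classes: [x70=x72], [x71=x73].
Quotient map π: X → X/∼ sends x70 ↦ [x70=x72], x71 ↦ [x71=x73], x72 ↦ [x70=x72], x73 ↦ [x71=x73].
For each subset V ⊆ X/∼, compute π^{-1}(V) ⊆ X and check whether π^{-1}(V) ∈ τ. V is open in τ_Q iff π^{-1}(V) ∈ τ.
  V = {}: π^{-1}(V) = ∅ ∈ τ ✓.
  V = {[x70=x72]}: π^{-1}(V) = {x70, x72} ∉ τ ✗.
  V = {[x71=x73]}: π^{-1}(V) = {x71, x73} ∉ τ ✗.
  V = {[x70=x72], [x71=x73]}: π^{-1}(V) = {x70, x71, x72, x73} ∈ τ ✓.
Open sets in the quotient: τ_Q = {{}, {[x70=x72], [x71=x73]}} (2 elements).


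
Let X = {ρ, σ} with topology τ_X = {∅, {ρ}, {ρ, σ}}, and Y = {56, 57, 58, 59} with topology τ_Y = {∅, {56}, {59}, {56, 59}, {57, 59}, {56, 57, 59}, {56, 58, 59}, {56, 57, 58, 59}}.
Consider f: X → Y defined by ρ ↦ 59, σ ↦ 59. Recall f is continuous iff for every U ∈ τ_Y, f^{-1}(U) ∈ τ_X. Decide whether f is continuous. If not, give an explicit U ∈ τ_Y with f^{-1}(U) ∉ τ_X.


f IS continuous.

Compute f^{-1}(U) for each U ∈ τ_Y:
  U = ∅: f^{-1}(U) = ∅ ∈ τ_X ✓.
  U = {56}: f^{-1}(U) = ∅ ∈ τ_X ✓.
  U = {59}: f^{-1}(U) = {ρ, σ} ∈ τ_X ✓.
  U = {56, 59}: f^{-1}(U) = {ρ, σ} ∈ τ_X ✓.
  U = {57, 59}: f^{-1}(U) = {ρ, σ} ∈ τ_X ✓.
  U = {56, 57, 59}: f^{-1}(U) = {ρ, σ} ∈ τ_X ✓.
  U = {56, 58, 59}: f^{-1}(U) = {ρ, σ} ∈ τ_X ✓.
  U = {56, 57, 58, 59}: f^{-1}(U) = {ρ, σ} ∈ τ_X ✓.
Every preimage lies in τ_X, so f IS continuous.


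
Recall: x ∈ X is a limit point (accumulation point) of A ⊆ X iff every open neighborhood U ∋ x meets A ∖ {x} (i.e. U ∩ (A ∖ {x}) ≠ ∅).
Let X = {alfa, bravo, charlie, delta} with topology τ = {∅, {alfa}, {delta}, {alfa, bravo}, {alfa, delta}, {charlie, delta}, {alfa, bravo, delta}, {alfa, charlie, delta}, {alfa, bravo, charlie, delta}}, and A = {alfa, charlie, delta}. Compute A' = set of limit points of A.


A' = {bravo, charlie}

For each x ∈ X, list the open sets U ∈ τ with x ∈ U, then check whether U ∩ (A ∖ {x}) ≠ ∅ for every such U.
  x = alfa: open {alfa} ∋ x has {alfa} ∩ (A ∖ {alfa}) = ∅, so x is NOT a limit point.
  x = bravo: opens ∋ x are {alfa, bravo}, {alfa, bravo, delta}, {alfa, bravo, charlie, delta}; each meets A ∖ {bravo}, so x IS a limit point.
  x = charlie: opens ∋ x are {charlie, delta}, {alfa, charlie, delta}, {alfa, bravo, charlie, delta}; each meets A ∖ {charlie}, so x IS a limit point.
  x = delta: open {delta} ∋ x has {delta} ∩ (A ∖ {delta}) = ∅, so x is NOT a limit point.
Collecting: A' = {bravo, charlie}.


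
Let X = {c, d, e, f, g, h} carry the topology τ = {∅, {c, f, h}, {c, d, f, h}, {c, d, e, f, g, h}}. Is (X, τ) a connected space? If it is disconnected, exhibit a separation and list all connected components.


(X, τ) is connected.

Find clopen sets (U ∈ τ with X ∖ U ∈ τ):
  U = ∅, X ∖ U = {c, d, e, f, g, h} — both open, so U is clopen.
  U = {c, d, e, f, g, h}, X ∖ U = ∅ — both open, so U is clopen.
Only trivial clopens (∅ and X) exist, so (X, τ) is connected.
Compute connected components by grouping points that agree on all clopens:
  component: {c, d, e, f, g, h}


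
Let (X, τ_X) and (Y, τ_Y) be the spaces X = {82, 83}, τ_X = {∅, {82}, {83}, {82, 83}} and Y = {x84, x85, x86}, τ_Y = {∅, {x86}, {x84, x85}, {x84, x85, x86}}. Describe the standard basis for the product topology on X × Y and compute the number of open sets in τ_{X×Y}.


Basis B = {∅ × ∅, {82} × {x86}, {83} × {x86}, {82} × {x84, x85}, {82, 83} × {x86}, {83} × {x84, x85}, {82} × {x84, x85, x86}, {83} × {x84, x85, x86}, {82, 83} × {x84, x85}, {82, 83} × {x84, x85, x86}}; |τ_{X×Y}| = 16.

Enumerate products U × V with U ∈ τ_X, V ∈ τ_Y (deduplicated):
  ∅ × ∅ = {} (∅)
  {82} × {x86} = {(82,x86)}
  {83} × {x86} = {(83,x86)}
  {82} × {x84, x85} = {(82,x84), (82,x85)}
  {82, 83} × {x86} = {(82,x86), (83,x86)}
  {83} × {x84, x85} = {(83,x84), (83,x85)}
  {82} × {x84, x85, x86} = {(82,x84), (82,x85), (82,x86)}
  {83} × {x84, x85, x86} = {(83,x84), (83,x85), (83,x86)}
  {82, 83} × {x84, x85} = {(82,x84), (82,x85), (83,x84), (83,x85)}
  {82, 83} × {x84, x85, x86} = {(82,x84), (82,x85), (82,x86), (83,x84), (83,x85), (83,x86)}
These 10 distinct sets form the basis B.
Close under arbitrary unions to get τ_{X×Y}; counting gives |τ_{X×Y}| = 16.


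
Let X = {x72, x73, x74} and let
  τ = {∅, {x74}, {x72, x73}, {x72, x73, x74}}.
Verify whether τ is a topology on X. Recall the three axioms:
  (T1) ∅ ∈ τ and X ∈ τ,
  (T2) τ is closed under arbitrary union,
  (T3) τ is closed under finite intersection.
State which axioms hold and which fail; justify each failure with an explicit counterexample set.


τ IS a topology on X.

Axiom (T1): ∅ ∈ τ? Yes; X ∈ τ? Yes.
Axiom (T2/T3): check pairwise unions and intersections of members of τ.
All pairwise intersections and unions checked — each lies in τ. Therefore τ satisfies (T1), (T2), (T3): it IS a topology on X.


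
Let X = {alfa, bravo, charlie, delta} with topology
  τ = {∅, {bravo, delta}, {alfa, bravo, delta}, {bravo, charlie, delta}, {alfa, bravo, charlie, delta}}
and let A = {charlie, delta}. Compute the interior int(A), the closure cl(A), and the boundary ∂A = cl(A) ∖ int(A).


int(A) = ∅, cl(A) = {alfa, bravo, charlie, delta}, ∂A = {alfa, bravo, charlie, delta}.

Closed sets in (X, τ) are complements of opens:
  closed(X, τ) = {∅, {alfa}, {charlie}, {alfa, charlie}, {alfa, bravo, charlie, delta}}.
int(A) = ⋃ {U ∈ τ : U ⊆ A}. Opens contained in A: ∅.
Taking the union of these: int(A) = ∅.
cl(A) = ⋂ {C closed : A ⊆ C}. Closed sets containing A: {alfa, bravo, charlie, delta}.
Intersecting these: cl(A) = {alfa, bravo, charlie, delta}.
∂A = cl(A) ∖ int(A) = {alfa, bravo, charlie, delta} ∖ ∅ = {alfa, bravo, charlie, delta}.


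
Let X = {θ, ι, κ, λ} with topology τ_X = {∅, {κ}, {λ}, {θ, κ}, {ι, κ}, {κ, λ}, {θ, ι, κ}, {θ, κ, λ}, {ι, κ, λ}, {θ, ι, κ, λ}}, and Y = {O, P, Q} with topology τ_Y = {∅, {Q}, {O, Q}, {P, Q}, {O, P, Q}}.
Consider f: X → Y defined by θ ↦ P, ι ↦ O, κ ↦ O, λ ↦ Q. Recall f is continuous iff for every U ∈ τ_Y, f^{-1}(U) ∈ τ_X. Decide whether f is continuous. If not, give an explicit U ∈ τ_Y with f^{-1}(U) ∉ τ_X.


f is NOT continuous.

Compute f^{-1}(U) for each U ∈ τ_Y:
  U = ∅: f^{-1}(U) = ∅ ∈ τ_X ✓.
  U = {Q}: f^{-1}(U) = {λ} ∈ τ_X ✓.
  U = {O, Q}: f^{-1}(U) = {ι, κ, λ} ∈ τ_X ✓.
  U = {P, Q}: f^{-1}(U) = {θ, λ} ∉ τ_X ✗.
  U = {O, P, Q}: f^{-1}(U) = {θ, ι, κ, λ} ∈ τ_X ✓.
Found U = {P, Q} with f^{-1}(U) = {θ, λ} not in τ_X. Therefore f is NOT continuous.


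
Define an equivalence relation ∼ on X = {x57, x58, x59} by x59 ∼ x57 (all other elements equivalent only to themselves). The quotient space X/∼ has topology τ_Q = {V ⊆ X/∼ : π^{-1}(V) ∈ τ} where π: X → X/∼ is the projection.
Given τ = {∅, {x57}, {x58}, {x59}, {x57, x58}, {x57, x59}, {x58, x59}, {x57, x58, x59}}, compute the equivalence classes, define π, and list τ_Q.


X/∼ = {[x57=x59], [x58]}; |τ_Q| = 4.

Equivalence classes: [x57=x59], [x58].
Quotient map π: X → X/∼ sends x57 ↦ [x57=x59], x58 ↦ [x58], x59 ↦ [x57=x59].
For each subset V ⊆ X/∼, compute π^{-1}(V) ⊆ X and check whether π^{-1}(V) ∈ τ. V is open in τ_Q iff π^{-1}(V) ∈ τ.
  V = {}: π^{-1}(V) = ∅ ∈ τ ✓.
  V = {[x57=x59]}: π^{-1}(V) = {x57, x59} ∈ τ ✓.
  V = {[x58]}: π^{-1}(V) = {x58} ∈ τ ✓.
  V = {[x57=x59], [x58]}: π^{-1}(V) = {x57, x58, x59} ∈ τ ✓.
Open sets in the quotient: τ_Q = {{}, {[x57=x59]}, {[x58]}, {[x57=x59], [x58]}} (4 elements).


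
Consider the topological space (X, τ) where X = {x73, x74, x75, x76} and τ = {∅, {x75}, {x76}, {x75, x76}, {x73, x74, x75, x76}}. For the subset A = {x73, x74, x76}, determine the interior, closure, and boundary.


int(A) = {x76}, cl(A) = {x73, x74, x76}, ∂A = {x73, x74}.

Closed sets in (X, τ) are complements of opens:
  closed(X, τ) = {∅, {x73, x74}, {x73, x74, x75}, {x73, x74, x76}, {x73, x74, x75, x76}}.
int(A) = ⋃ {U ∈ τ : U ⊆ A}. Opens contained in A: ∅, {x76}.
Taking the union of these: int(A) = {x76}.
cl(A) = ⋂ {C closed : A ⊆ C}. Closed sets containing A: {x73, x74, x76}, {x73, x74, x75, x76}.
Intersecting these: cl(A) = {x73, x74, x76}.
∂A = cl(A) ∖ int(A) = {x73, x74, x76} ∖ {x76} = {x73, x74}.


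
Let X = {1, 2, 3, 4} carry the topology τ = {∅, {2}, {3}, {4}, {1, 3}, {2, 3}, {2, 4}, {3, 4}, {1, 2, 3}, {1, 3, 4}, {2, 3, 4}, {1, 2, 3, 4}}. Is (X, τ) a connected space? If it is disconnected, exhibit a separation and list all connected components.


(X, τ) is disconnected; components = [{2}, {4}, {1, 3}].

Find clopen sets (U ∈ τ with X ∖ U ∈ τ):
  U = ∅, X ∖ U = {1, 2, 3, 4} — both open, so U is clopen.
  U = {2}, X ∖ U = {1, 3, 4} — both open, so U is clopen.
  U = {4}, X ∖ U = {1, 2, 3} — both open, so U is clopen.
  U = {1, 3}, X ∖ U = {2, 4} — both open, so U is clopen.
  U = {2, 4}, X ∖ U = {1, 3} — both open, so U is clopen.
  U = {1, 2, 3}, X ∖ U = {4} — both open, so U is clopen.
  U = {1, 3, 4}, X ∖ U = {2} — both open, so U is clopen.
  U = {1, 2, 3, 4}, X ∖ U = ∅ — both open, so U is clopen.
Nontrivial clopen(s) exist: e.g. {2}. So (X, τ) is disconnected.
Compute connected components by grouping points that agree on all clopens:
  component: {2}
  component: {4}
  component: {1, 3}


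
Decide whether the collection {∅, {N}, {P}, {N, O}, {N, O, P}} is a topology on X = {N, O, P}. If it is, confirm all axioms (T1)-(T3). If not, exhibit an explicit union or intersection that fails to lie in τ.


τ is NOT a topology on X.

Axiom (T1): ∅ ∈ τ? Yes; X ∈ τ? Yes.
Axiom (T2/T3): check pairwise unions and intersections of members of τ.
Counterexample for (T2): {N} ∪ {P} = {N, P} ∉ τ. Therefore τ is NOT a topology.


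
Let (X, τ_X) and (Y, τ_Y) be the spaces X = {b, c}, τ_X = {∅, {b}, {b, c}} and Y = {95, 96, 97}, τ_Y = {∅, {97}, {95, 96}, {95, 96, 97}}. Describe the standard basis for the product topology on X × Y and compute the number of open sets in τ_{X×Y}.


Basis B = {∅ × ∅, {b} × {97}, {b} × {95, 96}, {b, c} × {97}, {b} × {95, 96, 97}, {b, c} × {95, 96}, {b, c} × {95, 96, 97}}; |τ_{X×Y}| = 9.

Enumerate products U × V with U ∈ τ_X, V ∈ τ_Y (deduplicated):
  ∅ × ∅ = {} (∅)
  {b} × {97} = {(b,97)}
  {b} × {95, 96} = {(b,95), (b,96)}
  {b, c} × {97} = {(b,97), (c,97)}
  {b} × {95, 96, 97} = {(b,95), (b,96), (b,97)}
  {b, c} × {95, 96} = {(b,95), (b,96), (c,95), (c,96)}
  {b, c} × {95, 96, 97} = {(b,95), (b,96), (b,97), (c,95), (c,96), (c,97)}
These 7 distinct sets form the basis B.
Close under arbitrary unions to get τ_{X×Y}; counting gives |τ_{X×Y}| = 9.


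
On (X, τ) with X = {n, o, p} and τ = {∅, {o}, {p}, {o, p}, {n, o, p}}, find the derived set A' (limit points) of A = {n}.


A' = ∅

For each x ∈ X, list the open sets U ∈ τ with x ∈ U, then check whether U ∩ (A ∖ {x}) ≠ ∅ for every such U.
  x = n: open {n, o, p} ∋ x has {n, o, p} ∩ (A ∖ {n}) = ∅, so x is NOT a limit point.
  x = o: open {o} ∋ x has {o} ∩ (A ∖ {o}) = ∅, so x is NOT a limit point.
  x = p: open {p} ∋ x has {p} ∩ (A ∖ {p}) = ∅, so x is NOT a limit point.
Collecting: A' = ∅.


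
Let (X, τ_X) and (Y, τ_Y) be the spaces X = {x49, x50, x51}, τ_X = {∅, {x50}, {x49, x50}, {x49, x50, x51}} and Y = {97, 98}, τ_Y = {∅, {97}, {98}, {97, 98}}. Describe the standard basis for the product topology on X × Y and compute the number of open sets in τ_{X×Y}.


Basis B = {∅ × ∅, {x50} × {97}, {x50} × {98}, {x49, x50} × {97}, {x49, x50} × {98}, {x50} × {97, 98}, {x49, x50, x51} × {97}, {x49, x50, x51} × {98}, {x49, x50} × {97, 98}, {x49, x50, x51} × {97, 98}}; |τ_{X×Y}| = 16.

Enumerate products U × V with U ∈ τ_X, V ∈ τ_Y (deduplicated):
  ∅ × ∅ = {} (∅)
  {x50} × {97} = {(x50,97)}
  {x50} × {98} = {(x50,98)}
  {x49, x50} × {97} = {(x49,97), (x50,97)}
  {x49, x50} × {98} = {(x49,98), (x50,98)}
  {x50} × {97, 98} = {(x50,97), (x50,98)}
  {x49, x50, x51} × {97} = {(x49,97), (x50,97), (x51,97)}
  {x49, x50, x51} × {98} = {(x49,98), (x50,98), (x51,98)}
  {x49, x50} × {97, 98} = {(x49,97), (x49,98), (x50,97), (x50,98)}
  {x49, x50, x51} × {97, 98} = {(x49,97), (x49,98), (x50,97), (x50,98), (x51,97), (x51,98)}
These 10 distinct sets form the basis B.
Close under arbitrary unions to get τ_{X×Y}; counting gives |τ_{X×Y}| = 16.


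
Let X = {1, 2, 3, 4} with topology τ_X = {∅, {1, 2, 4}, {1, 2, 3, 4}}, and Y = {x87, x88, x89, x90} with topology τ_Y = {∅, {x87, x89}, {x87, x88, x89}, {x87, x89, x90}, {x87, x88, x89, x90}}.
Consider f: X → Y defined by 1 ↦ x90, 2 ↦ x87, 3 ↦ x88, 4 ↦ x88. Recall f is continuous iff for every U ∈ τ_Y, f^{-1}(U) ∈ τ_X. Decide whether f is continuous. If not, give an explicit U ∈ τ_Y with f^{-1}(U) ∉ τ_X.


f is NOT continuous.

Compute f^{-1}(U) for each U ∈ τ_Y:
  U = ∅: f^{-1}(U) = ∅ ∈ τ_X ✓.
  U = {x87, x89}: f^{-1}(U) = {2} ∉ τ_X ✗.
  U = {x87, x88, x89}: f^{-1}(U) = {2, 3, 4} ∉ τ_X ✗.
  U = {x87, x89, x90}: f^{-1}(U) = {1, 2} ∉ τ_X ✗.
  U = {x87, x88, x89, x90}: f^{-1}(U) = {1, 2, 3, 4} ∈ τ_X ✓.
Found U = {x87, x89} with f^{-1}(U) = {2} not in τ_X. Therefore f is NOT continuous.


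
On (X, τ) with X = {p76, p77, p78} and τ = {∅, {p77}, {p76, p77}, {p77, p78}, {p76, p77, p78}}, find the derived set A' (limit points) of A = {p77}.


A' = {p76, p78}

For each x ∈ X, list the open sets U ∈ τ with x ∈ U, then check whether U ∩ (A ∖ {x}) ≠ ∅ for every such U.
  x = p76: opens ∋ x are {p76, p77}, {p76, p77, p78}; each meets A ∖ {p76}, so x IS a limit point.
  x = p77: open {p77} ∋ x has {p77} ∩ (A ∖ {p77}) = ∅, so x is NOT a limit point.
  x = p78: opens ∋ x are {p77, p78}, {p76, p77, p78}; each meets A ∖ {p78}, so x IS a limit point.
Collecting: A' = {p76, p78}.


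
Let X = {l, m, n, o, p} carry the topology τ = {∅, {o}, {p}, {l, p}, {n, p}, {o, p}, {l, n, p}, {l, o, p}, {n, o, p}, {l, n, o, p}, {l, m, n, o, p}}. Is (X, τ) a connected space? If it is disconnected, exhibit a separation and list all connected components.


(X, τ) is connected.

Find clopen sets (U ∈ τ with X ∖ U ∈ τ):
  U = ∅, X ∖ U = {l, m, n, o, p} — both open, so U is clopen.
  U = {l, m, n, o, p}, X ∖ U = ∅ — both open, so U is clopen.
Only trivial clopens (∅ and X) exist, so (X, τ) is connected.
Compute connected components by grouping points that agree on all clopens:
  component: {l, m, n, o, p}


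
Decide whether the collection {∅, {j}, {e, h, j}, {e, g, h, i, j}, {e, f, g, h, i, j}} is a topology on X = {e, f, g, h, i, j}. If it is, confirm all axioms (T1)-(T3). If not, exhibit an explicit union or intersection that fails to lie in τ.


τ IS a topology on X.

Axiom (T1): ∅ ∈ τ? Yes; X ∈ τ? Yes.
Axiom (T2/T3): check pairwise unions and intersections of members of τ.
All pairwise intersections and unions checked — each lies in τ. Therefore τ satisfies (T1), (T2), (T3): it IS a topology on X.


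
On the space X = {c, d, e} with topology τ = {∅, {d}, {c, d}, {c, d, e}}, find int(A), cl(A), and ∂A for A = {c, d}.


int(A) = {c, d}, cl(A) = {c, d, e}, ∂A = {e}.

Closed sets in (X, τ) are complements of opens:
  closed(X, τ) = {∅, {e}, {c, e}, {c, d, e}}.
int(A) = ⋃ {U ∈ τ : U ⊆ A}. Opens contained in A: ∅, {d}, {c, d}.
Taking the union of these: int(A) = {c, d}.
cl(A) = ⋂ {C closed : A ⊆ C}. Closed sets containing A: {c, d, e}.
Intersecting these: cl(A) = {c, d, e}.
∂A = cl(A) ∖ int(A) = {c, d, e} ∖ {c, d} = {e}.


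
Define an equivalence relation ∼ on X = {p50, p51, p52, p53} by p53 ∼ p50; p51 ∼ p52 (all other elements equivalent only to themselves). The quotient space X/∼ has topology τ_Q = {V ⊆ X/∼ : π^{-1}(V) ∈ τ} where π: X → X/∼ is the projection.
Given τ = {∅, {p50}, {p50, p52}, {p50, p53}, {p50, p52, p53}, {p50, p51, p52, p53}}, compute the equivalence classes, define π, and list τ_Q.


X/∼ = {[p50=p53], [p51=p52]}; |τ_Q| = 3.

Equivalence classes: [p50=p53], [p51=p52].
Quotient map π: X → X/∼ sends p50 ↦ [p50=p53], p51 ↦ [p51=p52], p52 ↦ [p51=p52], p53 ↦ [p50=p53].
For each subset V ⊆ X/∼, compute π^{-1}(V) ⊆ X and check whether π^{-1}(V) ∈ τ. V is open in τ_Q iff π^{-1}(V) ∈ τ.
  V = {}: π^{-1}(V) = ∅ ∈ τ ✓.
  V = {[p50=p53]}: π^{-1}(V) = {p50, p53} ∈ τ ✓.
  V = {[p51=p52]}: π^{-1}(V) = {p51, p52} ∉ τ ✗.
  V = {[p50=p53], [p51=p52]}: π^{-1}(V) = {p50, p51, p52, p53} ∈ τ ✓.
Open sets in the quotient: τ_Q = {{}, {[p50=p53]}, {[p50=p53], [p51=p52]}} (3 elements).


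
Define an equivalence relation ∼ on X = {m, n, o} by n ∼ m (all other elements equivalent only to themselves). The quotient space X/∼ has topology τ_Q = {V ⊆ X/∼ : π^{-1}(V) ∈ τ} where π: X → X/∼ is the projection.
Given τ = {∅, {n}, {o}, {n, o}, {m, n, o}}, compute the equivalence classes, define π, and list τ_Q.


X/∼ = {[m=n], [o]}; |τ_Q| = 3.

Equivalence classes: [m=n], [o].
Quotient map π: X → X/∼ sends m ↦ [m=n], n ↦ [m=n], o ↦ [o].
For each subset V ⊆ X/∼, compute π^{-1}(V) ⊆ X and check whether π^{-1}(V) ∈ τ. V is open in τ_Q iff π^{-1}(V) ∈ τ.
  V = {}: π^{-1}(V) = ∅ ∈ τ ✓.
  V = {[m=n]}: π^{-1}(V) = {m, n} ∉ τ ✗.
  V = {[o]}: π^{-1}(V) = {o} ∈ τ ✓.
  V = {[m=n], [o]}: π^{-1}(V) = {m, n, o} ∈ τ ✓.
Open sets in the quotient: τ_Q = {{}, {[o]}, {[m=n], [o]}} (3 elements).


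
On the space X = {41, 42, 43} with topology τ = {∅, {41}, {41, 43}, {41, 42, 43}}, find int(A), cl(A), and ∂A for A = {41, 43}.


int(A) = {41, 43}, cl(A) = {41, 42, 43}, ∂A = {42}.

Closed sets in (X, τ) are complements of opens:
  closed(X, τ) = {∅, {42}, {42, 43}, {41, 42, 43}}.
int(A) = ⋃ {U ∈ τ : U ⊆ A}. Opens contained in A: ∅, {41}, {41, 43}.
Taking the union of these: int(A) = {41, 43}.
cl(A) = ⋂ {C closed : A ⊆ C}. Closed sets containing A: {41, 42, 43}.
Intersecting these: cl(A) = {41, 42, 43}.
∂A = cl(A) ∖ int(A) = {41, 42, 43} ∖ {41, 43} = {42}.


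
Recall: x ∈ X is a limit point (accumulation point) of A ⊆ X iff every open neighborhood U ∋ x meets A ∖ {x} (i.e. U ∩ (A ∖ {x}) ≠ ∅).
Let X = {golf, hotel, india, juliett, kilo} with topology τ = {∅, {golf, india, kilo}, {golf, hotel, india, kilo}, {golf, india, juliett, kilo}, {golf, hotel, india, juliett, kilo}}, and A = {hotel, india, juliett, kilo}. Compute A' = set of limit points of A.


A' = {golf, hotel, india, juliett, kilo}

For each x ∈ X, list the open sets U ∈ τ with x ∈ U, then check whether U ∩ (A ∖ {x}) ≠ ∅ for every such U.
  x = golf: opens ∋ x are {golf, india, kilo}, {golf, hotel, india, kilo}, {golf, india, juliett, kilo}, {golf, hotel, india, juliett, kilo}; each meets A ∖ {golf}, so x IS a limit point.
  x = hotel: opens ∋ x are {golf, hotel, india, kilo}, {golf, hotel, india, juliett, kilo}; each meets A ∖ {hotel}, so x IS a limit point.
  x = india: opens ∋ x are {golf, india, kilo}, {golf, hotel, india, kilo}, {golf, india, juliett, kilo}, {golf, hotel, india, juliett, kilo}; each meets A ∖ {india}, so x IS a limit point.
  x = juliett: opens ∋ x are {golf, india, juliett, kilo}, {golf, hotel, india, juliett, kilo}; each meets A ∖ {juliett}, so x IS a limit point.
  x = kilo: opens ∋ x are {golf, india, kilo}, {golf, hotel, india, kilo}, {golf, india, juliett, kilo}, {golf, hotel, india, juliett, kilo}; each meets A ∖ {kilo}, so x IS a limit point.
Collecting: A' = {golf, hotel, india, juliett, kilo}.


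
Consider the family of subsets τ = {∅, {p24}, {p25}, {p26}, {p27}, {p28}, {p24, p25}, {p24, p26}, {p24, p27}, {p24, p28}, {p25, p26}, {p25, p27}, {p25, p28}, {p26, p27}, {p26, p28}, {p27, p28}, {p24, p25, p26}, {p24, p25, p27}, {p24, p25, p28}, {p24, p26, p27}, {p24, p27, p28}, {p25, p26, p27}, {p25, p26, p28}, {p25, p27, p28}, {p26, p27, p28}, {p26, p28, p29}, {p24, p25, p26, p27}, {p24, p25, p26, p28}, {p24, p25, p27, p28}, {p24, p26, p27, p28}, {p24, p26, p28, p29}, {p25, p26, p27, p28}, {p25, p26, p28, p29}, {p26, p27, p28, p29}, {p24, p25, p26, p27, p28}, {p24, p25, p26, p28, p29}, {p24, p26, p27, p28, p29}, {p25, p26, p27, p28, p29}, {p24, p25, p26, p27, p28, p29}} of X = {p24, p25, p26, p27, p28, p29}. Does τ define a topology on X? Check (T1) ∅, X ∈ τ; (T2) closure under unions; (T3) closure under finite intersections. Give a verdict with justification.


τ is NOT a topology on X.

Axiom (T1): ∅ ∈ τ? Yes; X ∈ τ? Yes.
Axiom (T2/T3): check pairwise unions and intersections of members of τ.
Counterexample for (T2): {p24} ∪ {p26, p28} = {p24, p26, p28} ∉ τ. Therefore τ is NOT a topology.


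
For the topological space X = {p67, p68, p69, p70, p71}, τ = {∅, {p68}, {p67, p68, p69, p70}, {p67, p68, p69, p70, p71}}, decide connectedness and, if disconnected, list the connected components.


(X, τ) is connected.

Find clopen sets (U ∈ τ with X ∖ U ∈ τ):
  U = ∅, X ∖ U = {p67, p68, p69, p70, p71} — both open, so U is clopen.
  U = {p67, p68, p69, p70, p71}, X ∖ U = ∅ — both open, so U is clopen.
Only trivial clopens (∅ and X) exist, so (X, τ) is connected.
Compute connected components by grouping points that agree on all clopens:
  component: {p67, p68, p69, p70, p71}


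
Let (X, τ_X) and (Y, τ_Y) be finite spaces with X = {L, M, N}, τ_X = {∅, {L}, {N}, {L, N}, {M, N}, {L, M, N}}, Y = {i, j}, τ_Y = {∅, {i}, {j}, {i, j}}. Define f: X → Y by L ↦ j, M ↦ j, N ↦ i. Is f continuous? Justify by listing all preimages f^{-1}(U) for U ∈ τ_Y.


f is NOT continuous.

Compute f^{-1}(U) for each U ∈ τ_Y:
  U = ∅: f^{-1}(U) = ∅ ∈ τ_X ✓.
  U = {i}: f^{-1}(U) = {N} ∈ τ_X ✓.
  U = {j}: f^{-1}(U) = {L, M} ∉ τ_X ✗.
  U = {i, j}: f^{-1}(U) = {L, M, N} ∈ τ_X ✓.
Found U = {j} with f^{-1}(U) = {L, M} not in τ_X. Therefore f is NOT continuous.


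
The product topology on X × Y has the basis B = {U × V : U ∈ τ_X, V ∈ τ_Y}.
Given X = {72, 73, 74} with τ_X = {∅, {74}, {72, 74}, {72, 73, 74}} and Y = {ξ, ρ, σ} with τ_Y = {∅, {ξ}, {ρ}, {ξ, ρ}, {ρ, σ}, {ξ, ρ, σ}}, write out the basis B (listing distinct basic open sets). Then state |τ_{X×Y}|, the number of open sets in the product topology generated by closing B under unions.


Basis B = {∅ × ∅, {74} × {ξ}, {74} × {ρ}, {72, 74} × {ξ}, {72, 74} × {ρ}, {74} × {ξ, ρ}, {74} × {ρ, σ}, {72, 73, 74} × {ξ}, {72, 73, 74} × {ρ}, {74} × {ξ, ρ, σ}, {72, 74} × {ξ, ρ}, {72, 74} × {ρ, σ}, {72, 74} × {ξ, ρ, σ}, {72, 73, 74} × {ξ, ρ}, {72, 73, 74} × {ρ, σ}, {72, 73, 74} × {ξ, ρ, σ}}; |τ_{X×Y}| = 40.

Enumerate products U × V with U ∈ τ_X, V ∈ τ_Y (deduplicated):
  ∅ × ∅ = {} (∅)
  {74} × {ξ} = {(74,ξ)}
  {74} × {ρ} = {(74,ρ)}
  {72, 74} × {ξ} = {(72,ξ), (74,ξ)}
  {72, 74} × {ρ} = {(72,ρ), (74,ρ)}
  {74} × {ξ, ρ} = {(74,ξ), (74,ρ)}
  {74} × {ρ, σ} = {(74,ρ), (74,σ)}
  {72, 73, 74} × {ξ} = {(72,ξ), (73,ξ), (74,ξ)}
  {72, 73, 74} × {ρ} = {(72,ρ), (73,ρ), (74,ρ)}
  {74} × {ξ, ρ, σ} = {(74,ξ), (74,ρ), (74,σ)}
  {72, 74} × {ξ, ρ} = {(72,ξ), (72,ρ), (74,ξ), (74,ρ)}
  {72, 74} × {ρ, σ} = {(72,ρ), (72,σ), (74,ρ), (74,σ)}
  {72, 74} × {ξ, ρ, σ} = {(72,ξ), (72,ρ), (72,σ), (74,ξ), (74,ρ), (74,σ)}
  {72, 73, 74} × {ξ, ρ} = {(72,ξ), (72,ρ), (73,ξ), (73,ρ), (74,ξ), (74,ρ)}
  {72, 73, 74} × {ρ, σ} = {(72,ρ), (72,σ), (73,ρ), (73,σ), (74,ρ), (74,σ)}
  {72, 73, 74} × {ξ, ρ, σ} = {(72,ξ), (72,ρ), (72,σ), (73,ξ), (73,ρ), (73,σ), (74,ξ), (74,ρ), (74,σ)}
These 16 distinct sets form the basis B.
Close under arbitrary unions to get τ_{X×Y}; counting gives |τ_{X×Y}| = 40.


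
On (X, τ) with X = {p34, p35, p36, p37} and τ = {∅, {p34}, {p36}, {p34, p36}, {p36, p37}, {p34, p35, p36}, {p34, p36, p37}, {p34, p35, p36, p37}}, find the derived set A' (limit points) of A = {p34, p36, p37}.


A' = {p35, p37}

For each x ∈ X, list the open sets U ∈ τ with x ∈ U, then check whether U ∩ (A ∖ {x}) ≠ ∅ for every such U.
  x = p34: open {p34} ∋ x has {p34} ∩ (A ∖ {p34}) = ∅, so x is NOT a limit point.
  x = p35: opens ∋ x are {p34, p35, p36}, {p34, p35, p36, p37}; each meets A ∖ {p35}, so x IS a limit point.
  x = p36: open {p36} ∋ x has {p36} ∩ (A ∖ {p36}) = ∅, so x is NOT a limit point.
  x = p37: opens ∋ x are {p36, p37}, {p34, p36, p37}, {p34, p35, p36, p37}; each meets A ∖ {p37}, so x IS a limit point.
Collecting: A' = {p35, p37}.


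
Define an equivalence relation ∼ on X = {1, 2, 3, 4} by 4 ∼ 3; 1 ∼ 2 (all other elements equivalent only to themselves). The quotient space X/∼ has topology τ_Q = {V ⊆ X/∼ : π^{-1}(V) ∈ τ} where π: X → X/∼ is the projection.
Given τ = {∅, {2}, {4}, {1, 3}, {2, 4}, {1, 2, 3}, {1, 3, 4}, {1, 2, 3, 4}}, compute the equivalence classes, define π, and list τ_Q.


X/∼ = {[1=2], [3=4]}; |τ_Q| = 2.

Equivalence classes: [1=2], [3=4].
Quotient map π: X → X/∼ sends 1 ↦ [1=2], 2 ↦ [1=2], 3 ↦ [3=4], 4 ↦ [3=4].
For each subset V ⊆ X/∼, compute π^{-1}(V) ⊆ X and check whether π^{-1}(V) ∈ τ. V is open in τ_Q iff π^{-1}(V) ∈ τ.
  V = {}: π^{-1}(V) = ∅ ∈ τ ✓.
  V = {[1=2]}: π^{-1}(V) = {1, 2} ∉ τ ✗.
  V = {[3=4]}: π^{-1}(V) = {3, 4} ∉ τ ✗.
  V = {[1=2], [3=4]}: π^{-1}(V) = {1, 2, 3, 4} ∈ τ ✓.
Open sets in the quotient: τ_Q = {{}, {[1=2], [3=4]}} (2 elements).


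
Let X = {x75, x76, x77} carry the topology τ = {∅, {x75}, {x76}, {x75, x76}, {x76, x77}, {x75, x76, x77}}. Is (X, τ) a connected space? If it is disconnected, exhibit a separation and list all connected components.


(X, τ) is disconnected; components = [{x75}, {x76, x77}].

Find clopen sets (U ∈ τ with X ∖ U ∈ τ):
  U = ∅, X ∖ U = {x75, x76, x77} — both open, so U is clopen.
  U = {x75}, X ∖ U = {x76, x77} — both open, so U is clopen.
  U = {x76, x77}, X ∖ U = {x75} — both open, so U is clopen.
  U = {x75, x76, x77}, X ∖ U = ∅ — both open, so U is clopen.
Nontrivial clopen(s) exist: e.g. {x75}. So (X, τ) is disconnected.
Compute connected components by grouping points that agree on all clopens:
  component: {x75}
  component: {x76, x77}
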